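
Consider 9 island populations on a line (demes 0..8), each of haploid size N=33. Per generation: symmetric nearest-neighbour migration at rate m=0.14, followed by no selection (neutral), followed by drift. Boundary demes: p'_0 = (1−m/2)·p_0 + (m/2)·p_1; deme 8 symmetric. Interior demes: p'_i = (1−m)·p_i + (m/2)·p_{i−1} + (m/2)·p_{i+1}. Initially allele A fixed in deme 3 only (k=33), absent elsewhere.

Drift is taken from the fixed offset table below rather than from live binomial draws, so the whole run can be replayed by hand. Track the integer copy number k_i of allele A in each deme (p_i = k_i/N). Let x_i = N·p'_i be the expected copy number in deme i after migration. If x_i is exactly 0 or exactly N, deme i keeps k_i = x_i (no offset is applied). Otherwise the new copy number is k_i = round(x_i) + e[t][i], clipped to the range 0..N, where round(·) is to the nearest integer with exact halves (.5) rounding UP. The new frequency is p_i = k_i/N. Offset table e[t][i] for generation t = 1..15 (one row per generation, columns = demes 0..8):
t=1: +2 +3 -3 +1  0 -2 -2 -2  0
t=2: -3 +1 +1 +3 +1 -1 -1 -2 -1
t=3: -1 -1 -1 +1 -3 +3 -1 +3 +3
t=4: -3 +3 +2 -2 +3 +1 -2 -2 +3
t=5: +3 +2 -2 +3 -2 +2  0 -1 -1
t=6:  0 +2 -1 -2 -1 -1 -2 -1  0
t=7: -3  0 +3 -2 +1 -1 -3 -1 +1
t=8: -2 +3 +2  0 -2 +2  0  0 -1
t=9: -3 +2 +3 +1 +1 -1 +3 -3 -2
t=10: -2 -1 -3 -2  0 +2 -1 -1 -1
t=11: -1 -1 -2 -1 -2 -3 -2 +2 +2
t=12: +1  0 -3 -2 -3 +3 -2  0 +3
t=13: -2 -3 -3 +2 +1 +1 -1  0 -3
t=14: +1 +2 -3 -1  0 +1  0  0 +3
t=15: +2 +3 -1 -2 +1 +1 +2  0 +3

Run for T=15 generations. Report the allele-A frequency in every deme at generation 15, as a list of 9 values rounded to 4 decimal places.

t=0: k=[0 0 0 33 0 0 0 0 0]
t=1: x=[0.0000 0.0000 2.3100 28.3800 2.3100 0.0000 0.0000 0.0000 0.0000] k=[0 0 0 29 2 0 0 0 0]
t=2: x=[0.0000 0.0000 2.0300 25.0800 3.7500 0.1400 0.0000 0.0000 0.0000] k=[0 0 3 28 5 0 0 0 0]
t=3: x=[0.0000 0.2100 4.5400 24.6400 6.2600 0.3500 0.0000 0.0000 0.0000] k=[0 0 4 26 3 3 0 0 0]
t=4: x=[0.0000 0.2800 5.2600 22.8500 4.6100 2.7900 0.2100 0.0000 0.0000] k=[0 3 7 21 8 4 0 0 0]
t=5: x=[0.2100 3.0700 7.7000 19.1100 8.6300 4.0000 0.2800 0.0000 0.0000] k=[3 5 6 22 7 6 0 0 0]
t=6: x=[3.1400 4.9300 7.0500 19.8300 7.9800 5.6500 0.4200 0.0000 0.0000] k=[3 7 6 18 7 5 0 0 0]
t=7: x=[3.2800 6.6500 6.9100 16.3900 7.6300 4.7900 0.3500 0.0000 0.0000] k=[0 7 10 14 9 4 0 0 0]
t=8: x=[0.4900 6.7200 10.0700 13.3700 9.0000 4.0700 0.2800 0.0000 0.0000] k=[0 10 12 13 7 6 0 0 0]
t=9: x=[0.7000 9.4400 11.9300 12.5100 7.3500 5.6500 0.4200 0.0000 0.0000] k=[0 11 15 14 8 5 3 0 0]
t=10: x=[0.7700 10.5100 14.6500 13.6500 8.2100 5.0700 2.9300 0.2100 0.0000] k=[0 10 12 12 8 7 2 0 0]
t=11: x=[0.7000 9.4400 11.8600 11.7200 8.2100 6.7200 2.2100 0.1400 0.0000] k=[0 8 10 11 6 4 0 2 0]
t=12: x=[0.5600 7.5800 9.9300 10.5800 6.2100 3.8600 0.4200 1.7200 0.1400] k=[2 8 7 9 3 7 0 2 3]
t=13: x=[2.4200 7.5100 7.2100 8.4400 3.7000 6.2300 0.6300 1.9300 2.9300] k=[0 5 4 10 5 7 0 2 0]
t=14: x=[0.3500 4.5800 4.4900 9.2300 5.4900 6.3700 0.6300 1.7200 0.1400] k=[1 7 1 8 5 7 1 2 3]
t=15: x=[1.4200 6.1600 1.9100 7.3000 5.3500 6.4400 1.4900 2.0000 2.9300] k=[3 9 1 5 6 7 3 2 6]

[0.0909, 0.2727, 0.0303, 0.1515, 0.1818, 0.2121, 0.0909, 0.0606, 0.1818]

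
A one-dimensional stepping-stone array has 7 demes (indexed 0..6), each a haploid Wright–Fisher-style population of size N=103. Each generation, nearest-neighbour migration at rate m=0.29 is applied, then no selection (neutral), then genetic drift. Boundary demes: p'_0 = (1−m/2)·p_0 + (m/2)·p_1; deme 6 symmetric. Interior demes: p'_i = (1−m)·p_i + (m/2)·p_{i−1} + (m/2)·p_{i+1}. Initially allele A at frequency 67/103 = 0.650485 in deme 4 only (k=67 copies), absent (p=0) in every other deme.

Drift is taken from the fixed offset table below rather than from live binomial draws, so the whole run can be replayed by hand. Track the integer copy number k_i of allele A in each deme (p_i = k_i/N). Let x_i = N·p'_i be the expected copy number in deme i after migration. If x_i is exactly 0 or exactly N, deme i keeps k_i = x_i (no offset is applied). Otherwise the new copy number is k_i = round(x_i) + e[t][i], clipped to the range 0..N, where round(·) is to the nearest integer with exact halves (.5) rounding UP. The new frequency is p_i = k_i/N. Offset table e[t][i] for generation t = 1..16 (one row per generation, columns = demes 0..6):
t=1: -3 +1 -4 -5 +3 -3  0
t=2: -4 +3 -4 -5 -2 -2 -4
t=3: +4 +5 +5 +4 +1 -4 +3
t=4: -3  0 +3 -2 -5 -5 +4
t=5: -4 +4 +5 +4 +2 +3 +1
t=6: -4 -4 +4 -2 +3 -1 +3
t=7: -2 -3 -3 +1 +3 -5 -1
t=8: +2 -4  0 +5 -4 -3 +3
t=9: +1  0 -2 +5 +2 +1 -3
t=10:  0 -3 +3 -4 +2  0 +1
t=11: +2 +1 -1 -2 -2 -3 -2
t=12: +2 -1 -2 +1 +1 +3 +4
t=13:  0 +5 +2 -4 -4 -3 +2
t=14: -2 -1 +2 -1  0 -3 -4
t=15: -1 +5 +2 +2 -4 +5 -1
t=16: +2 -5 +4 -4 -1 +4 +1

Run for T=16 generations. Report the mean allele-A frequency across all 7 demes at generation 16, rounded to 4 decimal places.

t=0: k=[0 0 0 0 67 0 0]
t=1: x=[0.0000 0.0000 0.0000 9.7150 47.5700 9.7150 0.0000] k=[0 0 0 5 51 7 0]
t=2: x=[0.0000 0.0000 0.7250 10.9450 37.9500 12.3650 1.0150] k=[0 0 0 6 36 10 0]
t=3: x=[0.0000 0.0000 0.8700 9.4800 27.8800 12.3200 1.4500] k=[0 0 6 13 29 8 4]
t=4: x=[0.0000 0.8700 6.1450 14.3050 23.6350 10.4650 4.5800] k=[0 1 9 12 19 5 9]
t=5: x=[0.1450 2.0150 8.2750 12.5800 15.9550 7.6100 8.4200] k=[0 6 13 17 18 11 9]
t=6: x=[0.8700 6.1450 12.5650 16.5650 16.8400 11.7250 9.2900] k=[0 2 17 15 20 11 12]
t=7: x=[0.2900 3.8850 14.5350 16.0150 17.9700 12.4500 11.8550] k=[0 1 12 17 21 7 11]
t=8: x=[0.1450 2.4500 11.1300 16.8550 18.3900 9.6100 10.4200] k=[2 0 11 22 14 7 13]
t=9: x=[1.7100 1.8850 11.0000 19.2450 14.1450 8.8850 12.1300] k=[3 2 9 24 16 10 9]
t=10: x=[2.8550 3.1600 10.1600 20.6650 16.2900 10.7250 9.1450] k=[3 0 13 17 18 11 10]
t=11: x=[2.5650 2.3200 11.6950 16.5650 16.8400 11.8700 10.1450] k=[5 3 11 15 15 9 8]
t=12: x=[4.7100 4.4500 10.4200 14.4200 14.1300 9.7250 8.1450] k=[7 3 8 15 15 13 12]
t=13: x=[6.4200 4.3050 8.2900 13.9850 14.7100 13.1450 12.1450] k=[6 9 10 10 11 10 14]
t=14: x=[6.4350 8.7100 9.8550 10.1450 10.7100 10.7250 13.4200] k=[4 8 12 9 11 8 9]
t=15: x=[4.5800 8.0000 10.9850 9.7250 10.2750 8.5800 8.8550] k=[4 13 13 12 6 14 8]
t=16: x=[5.3050 11.6950 12.8550 11.2750 8.0300 11.9700 8.8700] k=[7 7 17 7 7 16 10]

0.0985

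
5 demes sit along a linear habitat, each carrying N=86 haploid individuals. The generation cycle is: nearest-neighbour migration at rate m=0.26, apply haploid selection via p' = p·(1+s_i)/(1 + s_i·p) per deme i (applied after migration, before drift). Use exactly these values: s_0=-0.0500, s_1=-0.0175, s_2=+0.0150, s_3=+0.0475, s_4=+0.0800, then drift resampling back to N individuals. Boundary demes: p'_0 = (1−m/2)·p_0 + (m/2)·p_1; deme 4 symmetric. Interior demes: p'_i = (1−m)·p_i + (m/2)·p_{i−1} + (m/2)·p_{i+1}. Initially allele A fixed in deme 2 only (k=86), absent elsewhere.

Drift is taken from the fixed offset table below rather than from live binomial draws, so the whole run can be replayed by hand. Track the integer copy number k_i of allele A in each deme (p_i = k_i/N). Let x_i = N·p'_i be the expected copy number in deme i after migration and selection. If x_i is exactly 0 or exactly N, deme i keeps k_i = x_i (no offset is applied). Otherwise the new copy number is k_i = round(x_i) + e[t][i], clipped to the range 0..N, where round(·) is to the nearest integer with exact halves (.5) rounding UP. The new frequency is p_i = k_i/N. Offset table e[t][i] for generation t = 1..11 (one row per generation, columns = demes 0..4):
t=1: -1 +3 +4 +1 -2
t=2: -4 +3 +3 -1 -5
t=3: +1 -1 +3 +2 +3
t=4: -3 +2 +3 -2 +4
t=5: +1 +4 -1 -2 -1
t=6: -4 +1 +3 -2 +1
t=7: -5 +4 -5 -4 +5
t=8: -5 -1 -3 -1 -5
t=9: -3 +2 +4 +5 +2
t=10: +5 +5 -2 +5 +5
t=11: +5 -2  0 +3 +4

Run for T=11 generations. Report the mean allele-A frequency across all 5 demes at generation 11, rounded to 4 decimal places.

t=0: k=[0 0 86 0 0]
t=1: x=[0.0000 11.0094 63.8855 11.6392 0.0000] k=[0 14 68 13 0]
t=2: x=[1.7308 18.9380 54.1292 19.1417 1.8223] k=[0 22 57 18 0]
t=3: x=[2.7215 23.3882 47.6965 21.4689 2.5217] k=[4 22 51 23 6]
t=4: x=[6.0453 23.1303 43.9100 25.2497 8.7996] k=[3 25 47 23 13]
t=5: x=[5.5860 24.6881 41.3395 25.6474 15.2413] k=[7 29 40 24 14]
t=6: x=[9.4210 27.2403 36.8031 25.6066 16.2921] k=[5 28 40 24 17]
t=7: x=[7.6259 26.2469 36.6728 26.0041 19.0258] k=[3 30 32 22 24]
t=8: x=[6.2080 26.4257 30.7334 24.3621 25.0852] k=[1 25 28 23 20]
t=9: x=[3.9234 21.9799 27.2363 24.0558 21.6113] k=[1 24 31 29 24]
t=10: x=[3.7993 21.6329 30.1207 29.5028 26.0252] k=[9 27 28 35 31]
t=11: x=[10.8445 24.4797 29.0658 34.5244 33.0719] k=[16 22 29 38 37]

0.3302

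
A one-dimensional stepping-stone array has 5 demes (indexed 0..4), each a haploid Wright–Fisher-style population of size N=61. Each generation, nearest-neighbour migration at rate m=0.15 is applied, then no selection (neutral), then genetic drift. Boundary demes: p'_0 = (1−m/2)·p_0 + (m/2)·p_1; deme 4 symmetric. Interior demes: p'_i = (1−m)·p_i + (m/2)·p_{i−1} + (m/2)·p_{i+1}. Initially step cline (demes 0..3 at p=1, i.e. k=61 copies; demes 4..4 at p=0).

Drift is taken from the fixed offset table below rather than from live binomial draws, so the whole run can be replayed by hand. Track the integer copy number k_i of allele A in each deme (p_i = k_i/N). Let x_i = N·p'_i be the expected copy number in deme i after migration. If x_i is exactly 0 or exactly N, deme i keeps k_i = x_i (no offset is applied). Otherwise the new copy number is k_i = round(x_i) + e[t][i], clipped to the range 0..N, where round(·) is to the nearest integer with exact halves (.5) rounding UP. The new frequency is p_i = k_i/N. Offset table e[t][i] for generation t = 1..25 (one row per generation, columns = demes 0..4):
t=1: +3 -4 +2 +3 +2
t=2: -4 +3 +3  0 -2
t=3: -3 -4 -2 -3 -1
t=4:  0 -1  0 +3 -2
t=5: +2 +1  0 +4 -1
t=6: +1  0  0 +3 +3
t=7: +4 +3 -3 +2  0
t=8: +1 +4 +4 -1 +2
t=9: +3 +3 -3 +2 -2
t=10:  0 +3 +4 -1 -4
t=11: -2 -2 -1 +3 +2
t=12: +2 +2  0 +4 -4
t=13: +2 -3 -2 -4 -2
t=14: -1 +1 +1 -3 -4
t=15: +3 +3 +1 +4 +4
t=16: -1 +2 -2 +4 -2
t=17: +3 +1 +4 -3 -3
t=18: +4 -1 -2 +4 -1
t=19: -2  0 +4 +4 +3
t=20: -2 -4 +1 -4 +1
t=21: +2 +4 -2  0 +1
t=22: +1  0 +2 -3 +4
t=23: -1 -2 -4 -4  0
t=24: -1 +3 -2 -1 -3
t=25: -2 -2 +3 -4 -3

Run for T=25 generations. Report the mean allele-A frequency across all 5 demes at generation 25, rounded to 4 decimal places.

t=0: k=[61 61 61 61 0]
t=1: x=[61.0000 61.0000 61.0000 56.4250 4.5750] k=[61 61 61 59 7]
t=2: x=[61.0000 61.0000 60.8500 55.2500 10.9000] k=[61 61 61 55 9]
t=3: x=[61.0000 61.0000 60.5500 52.0000 12.4500] k=[61 61 59 49 11]
t=4: x=[61.0000 60.8500 58.4000 46.9000 13.8500] k=[61 60 58 50 12]
t=5: x=[60.9250 59.9250 57.5500 47.7500 14.8500] k=[61 61 58 52 14]
t=6: x=[61.0000 60.7750 57.7750 49.6000 16.8500] k=[61 61 58 53 20]
t=7: x=[61.0000 60.7750 57.8500 50.9000 22.4750] k=[61 61 55 53 22]
t=8: x=[61.0000 60.5500 55.3000 50.8250 24.3250] k=[61 61 59 50 26]
t=9: x=[61.0000 60.8500 58.4750 48.8750 27.8000] k=[61 61 55 51 26]
t=10: x=[61.0000 60.5500 55.1500 49.4250 27.8750] k=[61 61 59 48 24]
t=11: x=[61.0000 60.8500 58.3250 47.0250 25.8000] k=[61 59 57 50 28]
t=12: x=[60.8500 59.0000 56.6250 48.8750 29.6500] k=[61 61 57 53 26]
t=13: x=[61.0000 60.7000 57.0000 51.2750 28.0250] k=[61 58 55 47 26]
t=14: x=[60.7750 58.0000 54.6250 46.0250 27.5750] k=[60 59 56 43 24]
t=15: x=[59.9250 58.8500 55.2500 42.5500 25.4250] k=[61 61 56 47 29]
t=16: x=[61.0000 60.6250 55.7000 46.3250 30.3500] k=[61 61 54 50 28]
t=17: x=[61.0000 60.4750 54.2250 48.6500 29.6500] k=[61 61 58 46 27]
t=18: x=[61.0000 60.7750 57.3250 45.4750 28.4250] k=[61 60 55 49 27]
t=19: x=[60.9250 59.7000 54.9250 47.8000 28.6500] k=[59 60 59 52 32]
t=20: x=[59.0750 59.8500 58.5500 51.0250 33.5000] k=[57 56 60 47 35]
t=21: x=[56.9250 56.3750 58.7250 47.0750 35.9000] k=[59 60 57 47 37]
t=22: x=[59.0750 59.7000 56.4750 47.0000 37.7500] k=[60 60 58 44 42]
t=23: x=[60.0000 59.8500 57.1000 44.9000 42.1500] k=[59 58 53 41 42]
t=24: x=[58.9250 57.7000 52.4750 41.9750 41.9250] k=[58 61 50 41 39]
t=25: x=[58.2250 59.9500 50.1500 41.5250 39.1500] k=[56 58 53 38 36]

0.7902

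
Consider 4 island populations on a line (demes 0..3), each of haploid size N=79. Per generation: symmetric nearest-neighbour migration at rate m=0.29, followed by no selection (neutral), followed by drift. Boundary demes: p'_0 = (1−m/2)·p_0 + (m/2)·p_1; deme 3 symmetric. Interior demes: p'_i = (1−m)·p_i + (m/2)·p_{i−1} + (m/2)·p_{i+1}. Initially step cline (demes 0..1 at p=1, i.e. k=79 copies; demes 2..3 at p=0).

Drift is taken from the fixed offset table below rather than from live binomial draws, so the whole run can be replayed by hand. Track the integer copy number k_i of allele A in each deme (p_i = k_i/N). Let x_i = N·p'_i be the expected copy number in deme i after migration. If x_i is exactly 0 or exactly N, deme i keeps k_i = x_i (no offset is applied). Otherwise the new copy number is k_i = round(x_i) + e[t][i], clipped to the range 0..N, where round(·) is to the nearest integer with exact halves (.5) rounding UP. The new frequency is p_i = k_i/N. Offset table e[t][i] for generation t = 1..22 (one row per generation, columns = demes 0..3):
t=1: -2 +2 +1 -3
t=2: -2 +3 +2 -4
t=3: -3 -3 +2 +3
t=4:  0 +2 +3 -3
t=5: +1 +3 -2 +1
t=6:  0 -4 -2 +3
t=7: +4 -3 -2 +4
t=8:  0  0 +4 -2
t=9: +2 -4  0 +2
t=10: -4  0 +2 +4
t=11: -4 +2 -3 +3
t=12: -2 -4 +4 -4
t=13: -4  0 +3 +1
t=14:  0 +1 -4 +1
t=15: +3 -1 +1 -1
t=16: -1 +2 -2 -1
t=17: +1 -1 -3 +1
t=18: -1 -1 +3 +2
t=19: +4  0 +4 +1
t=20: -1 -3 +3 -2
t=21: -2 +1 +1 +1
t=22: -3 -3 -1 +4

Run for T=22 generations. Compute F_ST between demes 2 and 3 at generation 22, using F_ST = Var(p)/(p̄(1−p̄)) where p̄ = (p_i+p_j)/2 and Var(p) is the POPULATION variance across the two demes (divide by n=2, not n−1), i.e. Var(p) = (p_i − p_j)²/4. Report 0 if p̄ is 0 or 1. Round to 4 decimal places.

t=0: k=[79 79 0 0]
t=1: x=[79.0000 67.5450 11.4550 0.0000] k=[79 70 12 0]
t=2: x=[77.6950 62.8950 18.6700 1.7400] k=[76 66 21 0]
t=3: x=[74.5500 60.9250 24.4800 3.0450] k=[72 58 26 6]
t=4: x=[69.9700 55.3900 27.7400 8.9000] k=[70 57 31 6]
t=5: x=[68.1150 55.1150 31.1450 9.6250] k=[69 58 29 11]
t=6: x=[67.4050 55.3900 30.5950 13.6100] k=[67 51 29 17]
t=7: x=[64.6800 50.1300 30.4500 18.7400] k=[69 47 28 23]
t=8: x=[65.8100 47.4350 30.0300 23.7250] k=[66 47 34 22]
t=9: x=[63.2450 47.8700 34.1450 23.7400] k=[65 44 34 26]
t=10: x=[61.9550 45.5950 34.2900 27.1600] k=[58 46 36 31]
t=11: x=[56.2600 46.2900 36.7250 31.7250] k=[52 48 34 35]
t=12: x=[51.4200 46.5500 36.1750 34.8550] k=[49 43 40 31]
t=13: x=[48.1300 43.4350 39.1300 32.3050] k=[44 43 42 33]
t=14: x=[43.8550 43.0000 40.8400 34.3050] k=[44 44 37 35]
t=15: x=[44.0000 42.9850 37.7250 35.2900] k=[47 42 39 34]
t=16: x=[46.2750 42.2900 38.7100 34.7250] k=[45 44 37 34]
t=17: x=[44.8550 43.1300 37.5800 34.4350] k=[46 42 35 35]
t=18: x=[45.4200 41.5650 36.0150 35.0000] k=[44 41 39 37]
t=19: x=[43.5650 41.1450 39.0000 37.2900] k=[48 41 43 38]
t=20: x=[46.9850 42.3050 41.9850 38.7250] k=[46 39 45 37]
t=21: x=[44.9850 40.8850 42.9700 38.1600] k=[43 42 44 39]
t=22: x=[42.8550 42.4350 42.9850 39.7250] k=[40 39 42 44]

0.0006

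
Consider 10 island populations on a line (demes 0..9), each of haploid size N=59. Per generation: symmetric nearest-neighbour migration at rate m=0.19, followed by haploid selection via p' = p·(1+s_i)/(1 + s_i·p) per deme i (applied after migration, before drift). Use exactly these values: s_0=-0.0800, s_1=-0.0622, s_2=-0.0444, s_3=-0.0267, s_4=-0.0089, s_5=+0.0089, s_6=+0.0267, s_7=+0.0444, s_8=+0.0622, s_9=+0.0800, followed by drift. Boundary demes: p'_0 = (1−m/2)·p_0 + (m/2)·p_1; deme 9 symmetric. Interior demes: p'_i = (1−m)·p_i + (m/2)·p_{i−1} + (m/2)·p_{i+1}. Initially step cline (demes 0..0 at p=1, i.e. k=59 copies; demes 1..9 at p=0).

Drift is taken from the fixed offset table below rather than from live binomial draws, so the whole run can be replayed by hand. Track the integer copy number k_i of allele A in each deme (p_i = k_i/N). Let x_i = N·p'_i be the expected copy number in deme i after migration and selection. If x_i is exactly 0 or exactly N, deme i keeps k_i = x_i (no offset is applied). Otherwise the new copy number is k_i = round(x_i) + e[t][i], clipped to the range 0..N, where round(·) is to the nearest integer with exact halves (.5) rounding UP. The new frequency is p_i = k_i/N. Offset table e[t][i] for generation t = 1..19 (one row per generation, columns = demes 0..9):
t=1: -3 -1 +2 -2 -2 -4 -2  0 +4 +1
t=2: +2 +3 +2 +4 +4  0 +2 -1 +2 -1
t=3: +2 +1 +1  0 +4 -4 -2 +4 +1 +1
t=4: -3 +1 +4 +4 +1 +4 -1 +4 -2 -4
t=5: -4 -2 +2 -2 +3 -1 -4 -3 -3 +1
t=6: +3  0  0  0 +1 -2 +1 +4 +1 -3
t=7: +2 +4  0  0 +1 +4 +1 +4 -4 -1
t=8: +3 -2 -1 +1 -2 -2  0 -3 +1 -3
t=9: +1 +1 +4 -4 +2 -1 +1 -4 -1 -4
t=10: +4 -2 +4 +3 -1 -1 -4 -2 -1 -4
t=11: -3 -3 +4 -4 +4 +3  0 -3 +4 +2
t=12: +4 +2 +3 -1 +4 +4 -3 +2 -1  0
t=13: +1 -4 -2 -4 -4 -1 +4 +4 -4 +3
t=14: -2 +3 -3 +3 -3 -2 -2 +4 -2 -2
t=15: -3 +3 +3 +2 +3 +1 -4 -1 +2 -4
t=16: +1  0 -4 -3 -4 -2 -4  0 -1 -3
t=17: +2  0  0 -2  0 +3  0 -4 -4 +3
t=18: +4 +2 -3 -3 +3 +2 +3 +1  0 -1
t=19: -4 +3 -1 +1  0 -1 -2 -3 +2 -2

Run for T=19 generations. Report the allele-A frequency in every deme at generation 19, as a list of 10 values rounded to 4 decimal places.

[0.2542, 0.3051, 0.0678, 0.0339, 0.0847, 0.1017, 0.0339, 0.0000, 0.0339, 0.0000]

t=0: k=[59 0 0 0 0 0 0 0 0 0]
t=1: x=[52.9575 5.2876 0.0000 0.0000 0.0000 0.0000 0.0000 0.0000 0.0000 0.0000] k=[50 4 0 0 0 0 0 0 0 0]
t=2: x=[44.7482 7.5567 0.3632 0.0000 0.0000 0.0000 0.0000 0.0000 0.0000 0.0000] k=[47 11 2 0 0 0 0 0 0 0]
t=3: x=[42.6116 12.9058 2.5518 0.1849 0.0000 0.0000 0.0000 0.0000 0.0000 0.0000] k=[45 14 4 0 0 0 0 0 0 0]
t=4: x=[41.0303 15.2574 4.3822 0.3699 0.0000 0.0000 0.0000 0.0000 0.0000 0.0000] k=[38 16 8 4 0 0 0 0 0 0]
t=5: x=[34.7282 16.5545 8.0587 3.9003 0.3766 0.0000 0.0000 0.0000 0.0000 0.0000] k=[31 15 10 2 3 0 0 0 0 0]
t=6: x=[28.2509 15.3059 9.3520 2.7824 2.5977 0.2875 0.0000 0.0000 0.0000 0.0000] k=[31 15 9 3 4 0 0 0 0 0]
t=7: x=[28.2509 15.2137 8.6590 3.5731 3.4955 0.3834 0.0000 0.0000 0.0000 0.0000] k=[30 19 9 4 4 4 0 0 0 0]
t=8: x=[27.7272 18.2752 9.1193 4.3644 3.9668 3.6502 0.3901 0.0000 0.0000 0.0000] k=[31 16 8 5 2 2 0 0 0 0]
t=9: x=[28.3457 15.9079 8.1507 4.8775 2.2654 1.8256 0.1951 0.0000 0.0000 0.0000] k=[29 17 12 1 4 1 1 0 0 0]
t=10: x=[26.6375 16.8806 11.0173 2.2702 3.4012 1.2962 0.9288 0.0992 0.0000 0.0000] k=[31 15 15 5 2 0 0 0 0 0]
t=11: x=[28.2509 15.7671 13.5697 5.5279 2.0770 0.1917 0.0000 0.0000 0.0000 0.0000] k=[25 13 18 2 6 3 0 0 0 0]
t=12: x=[22.6851 13.9204 15.4808 3.8026 5.2918 3.0253 0.2926 0.0000 0.0000 0.0000] k=[27 16 18 3 9 7 0 0 0 0]
t=13: x=[24.7496 16.4621 15.8530 4.8726 8.1768 6.5766 0.6826 0.0000 0.0000 0.0000] k=[26 12 14 1 4 6 5 0 0 0]
t=14: x=[23.4819 12.8624 12.1315 2.4555 3.8725 5.7609 4.7335 0.4959 0.0000 0.0000] k=[21 16 9 5 1 4 3 4 0 0]
t=15: x=[19.4236 15.0779 8.9352 4.8775 1.6506 3.6502 3.2705 3.6718 0.4035 0.0000] k=[16 18 12 7 5 5 0 3 2 0]
t=16: x=[15.2291 16.4670 11.6641 7.1139 5.1478 4.5622 0.7800 2.7309 2.0194 0.2051] k=[16 16 8 4 1 3 0 3 1 0]
t=17: x=[15.0464 14.5254 8.0587 3.9931 1.4622 2.5465 0.5851 2.6321 1.1618 0.1026] k=[17 15 8 2 1 6 1 0 0 3]
t=18: x=[15.8259 13.8334 7.7830 2.4116 1.5564 5.0911 1.4160 0.0992 0.3026 2.9214] k=[20 16 5 0 5 7 4 1 0 2]
t=19: x=[18.5437 14.6175 5.3451 0.9250 4.6764 6.5766 4.0994 1.2417 0.3026 1.9500] k=[15 18 4 2 5 6 2 0 2 0]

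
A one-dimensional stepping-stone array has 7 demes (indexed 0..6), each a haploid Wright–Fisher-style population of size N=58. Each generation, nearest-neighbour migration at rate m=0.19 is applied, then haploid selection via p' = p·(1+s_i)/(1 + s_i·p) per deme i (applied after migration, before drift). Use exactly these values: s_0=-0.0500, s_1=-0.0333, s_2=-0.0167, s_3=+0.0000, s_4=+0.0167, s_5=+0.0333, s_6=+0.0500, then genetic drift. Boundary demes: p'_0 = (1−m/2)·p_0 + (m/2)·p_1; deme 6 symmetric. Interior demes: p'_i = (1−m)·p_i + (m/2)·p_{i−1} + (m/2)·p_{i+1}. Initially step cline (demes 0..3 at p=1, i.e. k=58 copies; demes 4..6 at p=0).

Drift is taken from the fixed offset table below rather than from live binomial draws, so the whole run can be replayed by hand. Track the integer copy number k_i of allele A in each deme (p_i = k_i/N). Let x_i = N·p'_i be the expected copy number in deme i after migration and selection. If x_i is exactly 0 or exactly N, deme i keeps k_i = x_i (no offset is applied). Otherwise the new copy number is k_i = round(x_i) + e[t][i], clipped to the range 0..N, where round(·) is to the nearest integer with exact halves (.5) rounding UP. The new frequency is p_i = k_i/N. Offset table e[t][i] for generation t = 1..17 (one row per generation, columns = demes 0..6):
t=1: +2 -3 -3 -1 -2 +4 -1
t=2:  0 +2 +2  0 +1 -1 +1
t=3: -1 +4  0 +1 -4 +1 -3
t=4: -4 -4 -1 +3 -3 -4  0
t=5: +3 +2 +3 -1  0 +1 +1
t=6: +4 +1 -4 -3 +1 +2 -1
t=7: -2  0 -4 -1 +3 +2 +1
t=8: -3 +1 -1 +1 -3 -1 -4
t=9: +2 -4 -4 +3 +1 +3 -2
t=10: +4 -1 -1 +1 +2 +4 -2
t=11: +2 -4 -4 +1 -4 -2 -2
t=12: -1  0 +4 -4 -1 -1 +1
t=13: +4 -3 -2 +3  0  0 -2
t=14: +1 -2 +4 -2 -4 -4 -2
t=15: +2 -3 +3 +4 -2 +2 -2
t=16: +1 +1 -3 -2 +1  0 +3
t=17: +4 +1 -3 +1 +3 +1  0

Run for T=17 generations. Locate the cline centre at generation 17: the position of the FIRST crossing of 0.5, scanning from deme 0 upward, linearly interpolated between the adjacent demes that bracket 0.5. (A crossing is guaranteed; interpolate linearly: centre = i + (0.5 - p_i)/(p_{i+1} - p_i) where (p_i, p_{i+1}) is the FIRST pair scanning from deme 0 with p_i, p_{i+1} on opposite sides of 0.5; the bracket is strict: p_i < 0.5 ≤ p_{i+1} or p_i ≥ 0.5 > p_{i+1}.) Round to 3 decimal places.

3.300

t=0: k=[58 58 58 58 0 0 0]
t=1: x=[58.0000 58.0000 58.0000 52.4900 5.5931 0.0000 0.0000] k=[58 58 58 51 4 0 0]
t=2: x=[58.0000 58.0000 57.3238 47.2000 8.2009 0.3926 0.0000] k=[58 58 58 47 9 0 0]
t=3: x=[58.0000 58.0000 56.9376 44.4350 11.9110 0.8830 0.0000] k=[58 58 57 45 8 2 0]
t=4: x=[58.0000 57.9017 55.9215 42.6250 11.0928 2.4559 0.1995] k=[58 54 55 46 8 0 0]
t=5: x=[57.6001 54.3612 53.9876 43.2450 10.9968 0.7850 0.0000] k=[58 56 57 42 11 2 0]
t=6: x=[57.8000 56.2277 55.4391 40.4800 13.2586 2.7495 0.1995] k=[58 57 51 37 14 5 0]
t=7: x=[57.9000 56.4755 50.1261 36.1450 15.5175 5.5420 0.4985] k=[56 56 46 35 19 8 1]
t=8: x=[55.8986 54.9537 45.7430 34.5250 19.6898 8.6176 1.7457] k=[53 56 45 36 17 8 0]
t=9: x=[53.0580 54.5621 45.0211 35.0500 18.1559 8.3259 0.7975] k=[55 51 41 38 19 11 0]
t=10: x=[54.4530 50.2043 41.4667 36.4800 20.2628 11.0041 1.0963] k=[58 49 40 37 22 15 0]
t=11: x=[57.1007 48.7395 40.3640 35.8600 22.9894 14.5949 1.4944] k=[58 45 36 37 19 13 0]
t=12: x=[56.7015 45.0424 36.7236 35.1950 20.3583 12.6561 1.2954] k=[56 45 41 31 19 12 2]
t=13: x=[54.8036 45.3329 40.2231 30.8100 19.6898 12.0242 3.0896] k=[58 42 38 34 20 12 1]
t=14: x=[56.4022 42.7626 37.7788 33.0500 20.7904 12.0242 2.1435] k=[57 41 42 31 17 8 0]
t=15: x=[55.3534 42.2291 40.6559 30.7150 17.6779 8.3259 0.7975] k=[57 39 44 35 16 10 0]
t=16: x=[55.1544 40.7778 42.4793 34.0500 17.4363 9.8857 0.9967] k=[56 42 39 32 18 10 4]
t=17: x=[54.5053 42.6660 38.4021 31.3350 18.7797 10.4681 4.7797] k=[58 44 35 32 22 11 5]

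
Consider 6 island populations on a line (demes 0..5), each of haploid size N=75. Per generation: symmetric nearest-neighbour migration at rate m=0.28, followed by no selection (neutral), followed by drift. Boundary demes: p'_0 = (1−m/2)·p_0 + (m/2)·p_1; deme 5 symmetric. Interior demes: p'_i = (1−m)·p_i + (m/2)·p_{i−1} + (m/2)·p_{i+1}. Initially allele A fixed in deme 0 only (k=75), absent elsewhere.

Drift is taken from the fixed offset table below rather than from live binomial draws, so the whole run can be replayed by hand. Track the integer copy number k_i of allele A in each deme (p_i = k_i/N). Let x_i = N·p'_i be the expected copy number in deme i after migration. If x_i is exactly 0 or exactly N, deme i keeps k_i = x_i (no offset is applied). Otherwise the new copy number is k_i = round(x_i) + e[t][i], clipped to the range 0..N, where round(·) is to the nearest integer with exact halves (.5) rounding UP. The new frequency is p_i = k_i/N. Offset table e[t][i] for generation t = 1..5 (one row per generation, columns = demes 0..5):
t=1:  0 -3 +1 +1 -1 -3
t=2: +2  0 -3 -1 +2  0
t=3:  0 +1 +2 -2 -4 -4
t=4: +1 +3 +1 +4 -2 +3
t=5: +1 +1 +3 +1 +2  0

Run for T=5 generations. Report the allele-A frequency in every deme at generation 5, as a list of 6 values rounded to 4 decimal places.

[0.6267, 0.3600, 0.1600, 0.0800, 0.0400, 0.0000]

t=0: k=[75 0 0 0 0 0]
t=1: x=[64.5000 10.5000 0.0000 0.0000 0.0000 0.0000] k=[65 8 0 0 0 0]
t=2: x=[57.0200 14.8600 1.1200 0.0000 0.0000 0.0000] k=[59 15 0 0 0 0]
t=3: x=[52.8400 19.0600 2.1000 0.0000 0.0000 0.0000] k=[53 20 4 0 0 0]
t=4: x=[48.3800 22.3800 5.6800 0.5600 0.0000 0.0000] k=[49 25 7 5 0 0]
t=5: x=[45.6400 25.8400 9.2400 4.5800 0.7000 0.0000] k=[47 27 12 6 3 0]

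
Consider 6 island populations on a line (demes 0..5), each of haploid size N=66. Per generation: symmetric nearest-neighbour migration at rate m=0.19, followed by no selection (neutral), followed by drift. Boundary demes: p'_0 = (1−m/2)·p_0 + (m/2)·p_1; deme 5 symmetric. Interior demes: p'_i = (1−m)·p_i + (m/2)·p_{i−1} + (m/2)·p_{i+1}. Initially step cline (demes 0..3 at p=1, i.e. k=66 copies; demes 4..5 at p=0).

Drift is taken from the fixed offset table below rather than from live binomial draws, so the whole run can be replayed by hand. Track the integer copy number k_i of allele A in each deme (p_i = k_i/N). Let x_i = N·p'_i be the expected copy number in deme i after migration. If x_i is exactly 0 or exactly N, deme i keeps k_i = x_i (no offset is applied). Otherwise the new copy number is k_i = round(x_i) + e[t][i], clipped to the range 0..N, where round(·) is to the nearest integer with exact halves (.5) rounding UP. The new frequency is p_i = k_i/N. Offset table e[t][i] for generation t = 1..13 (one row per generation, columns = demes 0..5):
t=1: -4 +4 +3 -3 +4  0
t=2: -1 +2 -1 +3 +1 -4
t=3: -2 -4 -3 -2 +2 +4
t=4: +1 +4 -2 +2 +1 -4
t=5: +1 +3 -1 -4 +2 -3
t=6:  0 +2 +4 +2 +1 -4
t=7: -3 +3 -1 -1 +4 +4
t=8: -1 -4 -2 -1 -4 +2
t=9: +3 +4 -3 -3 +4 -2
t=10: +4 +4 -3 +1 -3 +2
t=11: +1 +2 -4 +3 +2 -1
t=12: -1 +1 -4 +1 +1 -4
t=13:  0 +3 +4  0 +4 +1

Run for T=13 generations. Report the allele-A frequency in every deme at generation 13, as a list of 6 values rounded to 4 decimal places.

t=0: k=[66 66 66 66 0 0]
t=1: x=[66.0000 66.0000 66.0000 59.7300 6.2700 0.0000] k=[66 66 66 57 10 0]
t=2: x=[66.0000 66.0000 65.1450 53.3900 13.5150 0.9500] k=[66 66 64 56 15 0]
t=3: x=[66.0000 65.8100 63.4300 52.8650 17.4700 1.4250] k=[66 62 60 51 19 5]
t=4: x=[65.6200 62.1900 59.3350 48.8150 20.7100 6.3300] k=[66 66 57 51 22 2]
t=5: x=[66.0000 65.1450 57.2850 48.8150 22.8550 3.9000] k=[66 66 56 45 25 1]
t=6: x=[66.0000 65.0500 55.9050 44.1450 24.6200 3.2800] k=[66 66 60 46 26 0]
t=7: x=[66.0000 65.4300 59.2400 45.4300 25.4300 2.4700] k=[66 66 58 44 29 6]
t=8: x=[66.0000 65.2400 57.4300 43.9050 28.2400 8.1850] k=[66 61 55 43 24 10]
t=9: x=[65.5250 60.9050 54.4300 42.3350 24.4750 11.3300] k=[66 65 51 39 28 9]
t=10: x=[65.9050 63.7650 51.1900 39.0950 27.2400 10.8050] k=[66 66 48 40 24 13]
t=11: x=[66.0000 64.2900 48.9500 39.2400 24.4750 14.0450] k=[66 66 45 42 26 13]
t=12: x=[66.0000 64.0050 46.7100 40.7650 26.2850 14.2350] k=[66 65 43 42 27 10]
t=13: x=[65.9050 63.0050 44.9950 40.6700 26.8100 11.6150] k=[66 66 49 41 31 13]

[1.0000, 1.0000, 0.7424, 0.6212, 0.4697, 0.1970]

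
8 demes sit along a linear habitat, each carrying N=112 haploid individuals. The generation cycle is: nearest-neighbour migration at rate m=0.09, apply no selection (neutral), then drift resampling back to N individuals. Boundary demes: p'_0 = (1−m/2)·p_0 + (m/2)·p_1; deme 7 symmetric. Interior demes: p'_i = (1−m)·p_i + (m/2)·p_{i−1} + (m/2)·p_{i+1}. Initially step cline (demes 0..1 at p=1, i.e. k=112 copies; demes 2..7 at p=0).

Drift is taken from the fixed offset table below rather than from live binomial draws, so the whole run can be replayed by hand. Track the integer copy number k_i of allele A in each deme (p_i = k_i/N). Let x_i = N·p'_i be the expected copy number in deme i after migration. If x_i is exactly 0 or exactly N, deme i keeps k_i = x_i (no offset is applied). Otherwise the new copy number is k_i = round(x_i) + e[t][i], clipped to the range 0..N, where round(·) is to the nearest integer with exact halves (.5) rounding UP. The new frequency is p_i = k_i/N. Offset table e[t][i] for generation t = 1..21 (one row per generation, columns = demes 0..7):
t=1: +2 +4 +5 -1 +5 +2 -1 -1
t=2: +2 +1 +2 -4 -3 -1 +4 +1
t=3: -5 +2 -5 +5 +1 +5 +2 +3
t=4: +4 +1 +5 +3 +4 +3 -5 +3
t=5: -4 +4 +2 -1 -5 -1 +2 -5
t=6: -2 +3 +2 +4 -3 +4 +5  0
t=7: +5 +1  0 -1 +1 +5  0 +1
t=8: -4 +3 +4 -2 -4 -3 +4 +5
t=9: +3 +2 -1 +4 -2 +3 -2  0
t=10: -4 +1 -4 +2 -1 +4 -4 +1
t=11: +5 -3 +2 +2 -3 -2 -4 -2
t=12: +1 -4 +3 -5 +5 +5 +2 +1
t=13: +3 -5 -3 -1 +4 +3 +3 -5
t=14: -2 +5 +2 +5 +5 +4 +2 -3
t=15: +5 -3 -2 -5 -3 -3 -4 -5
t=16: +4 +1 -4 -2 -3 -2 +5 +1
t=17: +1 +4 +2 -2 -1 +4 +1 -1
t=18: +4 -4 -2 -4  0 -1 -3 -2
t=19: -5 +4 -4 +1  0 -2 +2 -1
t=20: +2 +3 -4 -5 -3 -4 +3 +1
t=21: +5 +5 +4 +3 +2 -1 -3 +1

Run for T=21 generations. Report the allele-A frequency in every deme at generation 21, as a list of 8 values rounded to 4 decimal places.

t=0: k=[112 112 0 0 0 0 0 0]
t=1: x=[112.0000 106.9600 5.0400 0.0000 0.0000 0.0000 0.0000 0.0000] k=[112 111 10 0 0 0 0 0]
t=2: x=[111.9550 106.5000 14.0950 0.4500 0.0000 0.0000 0.0000 0.0000] k=[112 108 16 0 0 0 0 0]
t=3: x=[111.8200 104.0400 19.4200 0.7200 0.0000 0.0000 0.0000 0.0000] k=[107 106 14 6 0 0 0 0]
t=4: x=[106.9550 101.9050 17.7800 6.0900 0.2700 0.0000 0.0000 0.0000] k=[111 103 23 9 4 0 0 0]
t=5: x=[110.6400 99.7600 25.9700 9.4050 4.0450 0.1800 0.0000 0.0000] k=[107 104 28 8 0 0 0 0]
t=6: x=[106.8650 100.7150 30.5200 8.5400 0.3600 0.0000 0.0000 0.0000] k=[105 104 33 13 0 0 0 0]
t=7: x=[104.9550 100.8500 35.2950 13.3150 0.5850 0.0000 0.0000 0.0000] k=[110 102 35 12 2 0 0 0]
t=8: x=[109.6400 99.3450 36.9800 12.5850 2.3600 0.0900 0.0000 0.0000] k=[106 102 41 11 0 0 0 0]
t=9: x=[105.8200 99.4350 42.3950 11.8550 0.4950 0.0000 0.0000 0.0000] k=[109 101 41 16 0 0 0 0]
t=10: x=[108.6400 98.6600 42.5750 16.4050 0.7200 0.0000 0.0000 0.0000] k=[105 100 39 18 0 0 0 0]
t=11: x=[104.7750 97.4800 40.8000 18.1350 0.8100 0.0000 0.0000 0.0000] k=[110 94 43 20 0 0 0 0]
t=12: x=[109.2800 92.4250 44.2600 20.1350 0.9000 0.0000 0.0000 0.0000] k=[110 88 47 15 6 0 0 0]
t=13: x=[109.0100 87.1450 47.4050 16.0350 6.1350 0.2700 0.0000 0.0000] k=[112 82 44 15 10 3 0 0]
t=14: x=[110.6500 81.6400 44.4050 16.0800 9.9100 3.1800 0.1350 0.0000] k=[109 87 46 21 15 7 2 0]
t=15: x=[108.0100 86.1450 46.7200 21.8550 14.9100 7.1350 2.1350 0.0900] k=[112 83 45 17 12 4 0 0]
t=16: x=[110.6950 82.5950 45.4500 18.0350 11.8650 4.1800 0.1800 0.0000] k=[112 84 41 16 9 2 5 0]
t=17: x=[110.7400 83.3250 41.8100 16.8100 9.0000 2.4500 4.6400 0.2250] k=[112 87 44 15 8 6 6 0]
t=18: x=[110.8750 86.1900 44.6300 15.9900 8.2250 6.0900 5.7300 0.2700] k=[112 82 43 12 8 5 3 0]
t=19: x=[110.6500 81.5950 43.3600 13.2150 8.0450 5.0450 2.9550 0.1350] k=[106 86 39 14 8 3 5 0]
t=20: x=[105.1000 84.7850 39.9900 14.8550 8.0450 3.3150 4.6850 0.2250] k=[107 88 36 10 5 0 8 1]
t=21: x=[106.1450 86.5150 37.1700 10.9450 5.0000 0.5850 7.3250 1.3150] k=[111 92 41 14 7 0 4 2]

[0.9911, 0.8214, 0.3661, 0.1250, 0.0625, 0.0000, 0.0357, 0.0179]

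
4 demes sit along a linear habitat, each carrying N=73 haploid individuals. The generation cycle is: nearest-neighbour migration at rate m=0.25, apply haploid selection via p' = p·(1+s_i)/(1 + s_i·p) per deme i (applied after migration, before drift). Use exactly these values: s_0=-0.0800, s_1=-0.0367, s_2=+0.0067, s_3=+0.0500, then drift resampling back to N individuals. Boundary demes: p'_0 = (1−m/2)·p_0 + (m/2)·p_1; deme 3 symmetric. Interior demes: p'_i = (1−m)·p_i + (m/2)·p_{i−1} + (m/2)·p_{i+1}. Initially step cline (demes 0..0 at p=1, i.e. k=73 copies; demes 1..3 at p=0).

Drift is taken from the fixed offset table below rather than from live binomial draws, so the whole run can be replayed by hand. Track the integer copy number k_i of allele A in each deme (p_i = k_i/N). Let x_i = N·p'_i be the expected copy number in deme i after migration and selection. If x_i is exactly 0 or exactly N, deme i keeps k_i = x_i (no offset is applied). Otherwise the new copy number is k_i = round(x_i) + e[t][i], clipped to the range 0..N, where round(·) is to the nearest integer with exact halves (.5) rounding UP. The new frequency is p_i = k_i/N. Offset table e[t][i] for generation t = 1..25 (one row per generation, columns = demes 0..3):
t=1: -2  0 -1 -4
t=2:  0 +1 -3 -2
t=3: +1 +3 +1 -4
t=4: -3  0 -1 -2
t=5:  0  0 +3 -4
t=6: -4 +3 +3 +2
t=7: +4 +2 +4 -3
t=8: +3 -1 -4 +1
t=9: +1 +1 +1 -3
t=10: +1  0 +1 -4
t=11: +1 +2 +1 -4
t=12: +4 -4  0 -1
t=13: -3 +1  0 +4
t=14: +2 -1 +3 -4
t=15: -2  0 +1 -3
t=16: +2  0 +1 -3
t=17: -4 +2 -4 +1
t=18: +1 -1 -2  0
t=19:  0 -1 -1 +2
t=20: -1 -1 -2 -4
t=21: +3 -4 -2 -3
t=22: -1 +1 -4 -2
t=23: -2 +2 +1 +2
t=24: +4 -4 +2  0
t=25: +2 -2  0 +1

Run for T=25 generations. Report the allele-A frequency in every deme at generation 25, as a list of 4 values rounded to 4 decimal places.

t=0: k=[73 0 0 0]
t=1: x=[63.1882 8.8306 0.0000 0.0000] k=[61 9 0 0]
t=2: x=[53.3249 13.9482 1.1324 0.0000] k=[53 15 0 0]
t=3: x=[46.8682 17.3751 1.8872 0.0000] k=[48 20 3 0]
t=4: x=[43.0389 20.8142 4.7797 0.3936] k=[40 21 4 0]
t=5: x=[36.1037 20.6912 5.6598 0.5248] k=[36 21 9 0]
t=6: x=[32.6147 20.8142 9.4297 1.1803] k=[29 24 12 3]
t=7: x=[26.9428 22.5383 12.4438 4.3190] k=[31 25 16 1]
t=8: x=[28.7842 24.0186 15.3307 3.0128] k=[32 23 11 4]
t=9: x=[29.3998 22.0454 11.6904 5.1017] k=[30 23 13 2]
t=10: x=[27.6784 22.0454 12.9460 3.5356] k=[29 22 14 0]
t=11: x=[26.6979 21.3065 13.3226 1.8353] k=[28 23 14 0]
t=12: x=[25.9639 21.9222 13.4481 1.8353] k=[30 18 13 1]
t=13: x=[27.0653 18.3565 12.1927 2.6205] k=[24 19 12 7]
t=14: x=[22.0704 18.2338 12.3182 7.9647] k=[24 17 15 4]
t=15: x=[21.8282 17.1299 13.9502 5.6230] k=[20 17 15 3]
t=16: x=[18.4518 16.6398 13.8247 4.7105] k=[20 17 15 2]
t=17: x=[18.4518 16.6398 13.6992 3.7968] k=[14 19 10 5]
t=18: x=[13.6742 16.7623 10.5602 5.8836] k=[15 16 9 6]
t=19: x=[14.1495 14.5593 9.5553 6.6646] k=[14 14 9 9]
t=20: x=[13.0807 12.9714 9.6809 9.3921] k=[12 12 8 5]
t=21: x=[11.1871 11.1424 8.1733 5.6230] k=[14 7 6 3]
t=22: x=[12.2512 7.4948 5.7855 3.5356] k=[11 8 2 2]
t=23: x=[9.8902 7.3734 2.7677 2.0971] k=[8 9 4 4]
t=24: x=[7.5422 7.9803 4.6540 4.1885] k=[12 4 7 4]
t=25: x=[10.2435 5.1918 6.2883 4.5800] k=[12 3 6 6]

[0.1644, 0.0411, 0.0822, 0.0822]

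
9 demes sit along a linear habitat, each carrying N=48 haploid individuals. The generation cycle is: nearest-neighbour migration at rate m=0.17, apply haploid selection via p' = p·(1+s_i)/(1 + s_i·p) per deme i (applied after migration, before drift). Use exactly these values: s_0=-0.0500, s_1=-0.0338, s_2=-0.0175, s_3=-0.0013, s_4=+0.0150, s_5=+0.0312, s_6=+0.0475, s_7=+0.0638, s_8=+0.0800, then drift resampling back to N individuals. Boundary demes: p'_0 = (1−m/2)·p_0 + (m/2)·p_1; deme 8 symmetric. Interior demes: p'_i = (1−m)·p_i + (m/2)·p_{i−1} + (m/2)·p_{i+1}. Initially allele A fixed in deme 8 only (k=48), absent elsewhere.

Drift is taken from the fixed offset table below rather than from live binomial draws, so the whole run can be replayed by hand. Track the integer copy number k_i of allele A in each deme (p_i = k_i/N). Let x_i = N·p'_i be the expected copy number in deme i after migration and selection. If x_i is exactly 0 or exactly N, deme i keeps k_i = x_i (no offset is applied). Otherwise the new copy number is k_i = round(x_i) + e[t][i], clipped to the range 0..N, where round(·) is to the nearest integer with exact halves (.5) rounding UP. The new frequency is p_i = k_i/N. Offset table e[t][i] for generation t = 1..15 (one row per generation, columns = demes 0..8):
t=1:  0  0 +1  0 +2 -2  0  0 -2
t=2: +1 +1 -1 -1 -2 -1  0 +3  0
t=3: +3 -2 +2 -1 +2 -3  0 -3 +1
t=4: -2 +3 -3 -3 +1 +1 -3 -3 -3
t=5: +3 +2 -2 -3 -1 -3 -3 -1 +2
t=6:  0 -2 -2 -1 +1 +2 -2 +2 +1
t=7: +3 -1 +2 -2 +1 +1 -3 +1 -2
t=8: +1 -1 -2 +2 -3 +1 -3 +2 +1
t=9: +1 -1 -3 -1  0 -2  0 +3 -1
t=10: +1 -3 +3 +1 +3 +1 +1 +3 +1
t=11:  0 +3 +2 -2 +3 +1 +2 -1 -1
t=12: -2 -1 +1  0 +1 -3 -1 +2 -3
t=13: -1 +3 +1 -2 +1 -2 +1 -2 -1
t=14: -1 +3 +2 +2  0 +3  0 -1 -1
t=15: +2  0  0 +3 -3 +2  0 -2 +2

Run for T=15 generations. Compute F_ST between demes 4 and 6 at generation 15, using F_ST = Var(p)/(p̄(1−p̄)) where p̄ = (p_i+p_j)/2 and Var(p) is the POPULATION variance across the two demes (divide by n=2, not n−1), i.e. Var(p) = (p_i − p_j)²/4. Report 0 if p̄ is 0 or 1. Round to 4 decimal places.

0.1429

t=0: k=[0 0 0 0 0 0 0 0 48]
t=1: x=[0.0000 0.0000 0.0000 0.0000 0.0000 0.0000 0.0000 4.3169 44.1983] k=[0 0 0 0 0 0 0 4 42]
t=2: x=[0.0000 0.0000 0.0000 0.0000 0.0000 0.0000 0.3560 7.2631 39.3302] k=[0 0 0 0 0 0 0 10 39]
t=3: x=[0.0000 0.0000 0.0000 0.0000 0.0000 0.0000 0.8896 12.1682 37.1931] k=[0 0 0 0 0 0 1 9 38]
t=4: x=[0.0000 0.0000 0.0000 0.0000 0.0000 0.0876 1.6681 11.3109 36.2320] k=[0 0 0 0 0 1 0 8 33]
t=5: x=[0.0000 0.0000 0.0000 0.0000 0.0863 0.8554 0.8007 9.9230 31.7131] k=[0 0 0 0 0 0 0 9 34]
t=6: x=[0.0000 0.0000 0.0000 0.0000 0.0000 0.0000 0.8007 10.8713 32.6884] k=[0 0 0 0 0 0 0 13 34]
t=7: x=[0.0000 0.0000 0.0000 0.0000 0.0000 0.0000 1.1562 14.2929 33.0193] k=[0 0 0 0 0 0 0 15 31]
t=8: x=[0.0000 0.0000 0.0000 0.0000 0.0000 0.0000 1.3339 15.7320 30.5043] k=[0 0 0 0 0 0 0 18 32]
t=9: x=[0.0000 0.0000 0.0000 0.0000 0.0000 0.0000 1.6003 18.3558 31.6496] k=[0 0 0 0 0 0 2 21 31]
t=10: x=[0.0000 0.0000 0.0000 0.0000 0.0000 0.1753 3.5964 20.9622 31.0040] k=[0 0 0 0 0 1 5 24 32]
t=11: x=[0.0000 0.0000 0.0000 0.0000 0.0863 1.2931 6.5325 23.8067 32.1475] k=[0 0 0 0 3 2 9 23 31]
t=12: x=[0.0000 0.0000 0.0000 0.2547 2.6977 2.7588 9.9562 23.2304 31.1705] k=[0 0 0 0 4 0 9 25 28]
t=13: x=[0.0000 0.0000 0.0000 0.3396 3.3663 1.1387 9.9562 24.6370 28.6402] k=[0 0 0 0 4 0 11 23 28]
t=14: x=[0.0000 0.0000 0.0000 0.3396 3.3663 1.3137 11.4855 23.1452 28.4725] k=[0 0 0 2 3 4 11 22 27]
t=15: x=[0.0000 0.0000 0.1670 1.9126 3.0421 4.6371 11.7468 22.2262 27.4837] k=[0 0 0 5 0 7 12 20 29]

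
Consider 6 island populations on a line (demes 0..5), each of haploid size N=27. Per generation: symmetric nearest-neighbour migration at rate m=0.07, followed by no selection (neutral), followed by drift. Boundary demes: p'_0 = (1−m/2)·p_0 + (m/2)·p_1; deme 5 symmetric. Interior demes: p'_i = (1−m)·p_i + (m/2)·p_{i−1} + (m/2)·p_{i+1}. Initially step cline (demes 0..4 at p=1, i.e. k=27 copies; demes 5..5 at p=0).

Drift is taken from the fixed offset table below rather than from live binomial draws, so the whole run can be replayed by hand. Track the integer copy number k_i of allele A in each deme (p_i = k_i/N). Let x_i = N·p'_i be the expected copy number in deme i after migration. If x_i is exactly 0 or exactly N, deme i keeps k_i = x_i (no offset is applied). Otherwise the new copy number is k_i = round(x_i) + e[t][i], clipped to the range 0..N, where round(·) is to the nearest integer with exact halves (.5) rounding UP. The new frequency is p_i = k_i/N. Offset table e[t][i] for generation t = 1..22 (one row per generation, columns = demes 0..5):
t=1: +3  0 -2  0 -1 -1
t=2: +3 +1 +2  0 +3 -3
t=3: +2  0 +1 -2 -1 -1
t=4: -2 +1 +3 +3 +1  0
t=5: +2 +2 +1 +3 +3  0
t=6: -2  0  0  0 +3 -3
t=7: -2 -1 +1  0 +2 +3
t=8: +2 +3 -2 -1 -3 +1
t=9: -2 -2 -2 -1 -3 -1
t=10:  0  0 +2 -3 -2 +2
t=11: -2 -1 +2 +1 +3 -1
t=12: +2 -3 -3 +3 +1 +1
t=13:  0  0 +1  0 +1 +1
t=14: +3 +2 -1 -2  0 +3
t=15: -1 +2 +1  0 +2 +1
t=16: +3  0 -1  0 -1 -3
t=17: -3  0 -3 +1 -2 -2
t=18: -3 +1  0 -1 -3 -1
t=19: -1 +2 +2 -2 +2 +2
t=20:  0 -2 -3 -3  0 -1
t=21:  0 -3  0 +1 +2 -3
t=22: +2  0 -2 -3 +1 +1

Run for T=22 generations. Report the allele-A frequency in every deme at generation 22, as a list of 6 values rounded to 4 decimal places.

[1.0000, 0.8148, 0.6667, 0.6667, 0.8519, 0.2593]

t=0: k=[27 27 27 27 27 0]
t=1: x=[27.0000 27.0000 27.0000 27.0000 26.0550 0.9450] k=[27 27 27 27 25 0]
t=2: x=[27.0000 27.0000 27.0000 26.9300 24.1950 0.8750] k=[27 27 27 27 27 0]
t=3: x=[27.0000 27.0000 27.0000 27.0000 26.0550 0.9450] k=[27 27 27 27 25 0]
t=4: x=[27.0000 27.0000 27.0000 26.9300 24.1950 0.8750] k=[27 27 27 27 25 1]
t=5: x=[27.0000 27.0000 27.0000 26.9300 24.2300 1.8400] k=[27 27 27 27 27 2]
t=6: x=[27.0000 27.0000 27.0000 27.0000 26.1250 2.8750] k=[27 27 27 27 27 0]
t=7: x=[27.0000 27.0000 27.0000 27.0000 26.0550 0.9450] k=[27 27 27 27 27 4]
t=8: x=[27.0000 27.0000 27.0000 27.0000 26.1950 4.8050] k=[27 27 27 27 23 6]
t=9: x=[27.0000 27.0000 27.0000 26.8600 22.5450 6.5950] k=[27 27 27 26 20 6]
t=10: x=[27.0000 27.0000 26.9650 25.8250 19.7200 6.4900] k=[27 27 27 23 18 8]
t=11: x=[27.0000 27.0000 26.8600 22.9650 17.8250 8.3500] k=[27 27 27 24 21 7]
t=12: x=[27.0000 27.0000 26.8950 24.0000 20.6150 7.4900] k=[27 27 24 27 22 8]
t=13: x=[27.0000 26.8950 24.2100 26.7200 21.6850 8.4900] k=[27 27 25 27 23 9]
t=14: x=[27.0000 26.9300 25.1400 26.7900 22.6500 9.4900] k=[27 27 24 25 23 12]
t=15: x=[27.0000 26.8950 24.1400 24.8950 22.6850 12.3850] k=[27 27 25 25 25 13]
t=16: x=[27.0000 26.9300 25.0700 25.0000 24.5800 13.4200] k=[27 27 24 25 24 10]
t=17: x=[27.0000 26.8950 24.1400 24.9300 23.5450 10.4900] k=[27 27 21 26 22 8]
t=18: x=[27.0000 26.7900 21.3850 25.6850 21.6500 8.4900] k=[27 27 21 25 19 7]
t=19: x=[27.0000 26.7900 21.3500 24.6500 18.7900 7.4200] k=[27 27 23 23 21 9]
t=20: x=[27.0000 26.8600 23.1400 22.9300 20.6500 9.4200] k=[27 25 20 20 21 8]
t=21: x=[26.9300 24.8950 20.1750 20.0350 20.5100 8.4550] k=[27 22 20 21 23 5]
t=22: x=[26.8250 22.1050 20.1050 21.0350 22.3000 5.6300] k=[27 22 18 18 23 7]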